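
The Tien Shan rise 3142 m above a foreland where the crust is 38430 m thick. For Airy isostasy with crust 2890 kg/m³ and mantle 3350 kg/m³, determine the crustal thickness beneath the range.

Root depth r = h ρ_c / (ρ_m − ρ_c) = 3142 m × 2890 / 460 = 19740 m.
Total thickness = T + h + r = 38430 m + 3142 m + 19740 m = 61300 m.

61300 m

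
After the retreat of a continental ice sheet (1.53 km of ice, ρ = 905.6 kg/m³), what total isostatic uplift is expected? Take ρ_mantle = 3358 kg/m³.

Removing the load lets mantle flow back in; uplift u satisfies ρ_ice t = ρ_m u.
u = t ρ_ice/ρ_m = 1.53 km × 905.6/3358 = 0.413 km.

0.413 km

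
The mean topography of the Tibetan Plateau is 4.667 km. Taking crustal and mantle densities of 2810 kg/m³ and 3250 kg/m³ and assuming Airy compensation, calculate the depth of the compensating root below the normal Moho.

Isostatic balance requires: the weight of the topography is balanced by the buoyancy of the root, ρ_c h = (ρ_m − ρ_c) r.
r = h · ρ_c / (ρ_m − ρ_c) = 4.667 km × 2810 / (3250 − 2810) = 29.8 km.

29.8 km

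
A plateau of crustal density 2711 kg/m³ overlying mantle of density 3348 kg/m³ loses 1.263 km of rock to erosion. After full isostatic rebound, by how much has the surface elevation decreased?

Rebound u = e ρ_c/ρ_m = 1.263 km × 2711/3348 = 1.023 km.
Net surface drop = e − u = 1.263 km − 1.023 km = e (ρ_m − ρ_c)/ρ_m = 0.24 km.

0.24 km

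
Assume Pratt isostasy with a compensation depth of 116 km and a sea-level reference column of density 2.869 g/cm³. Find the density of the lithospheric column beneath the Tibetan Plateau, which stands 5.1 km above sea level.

2.75 g/cm³

Pratt balance: ρ_ref D = ρ (D + h).
ρ = ρ_ref D/(D + h) = 2.869 × 116 km/(116 km + 5.1 km) = 2.75 g/cm³.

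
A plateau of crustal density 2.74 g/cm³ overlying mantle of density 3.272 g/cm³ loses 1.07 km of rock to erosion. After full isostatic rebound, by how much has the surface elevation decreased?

0.174 km

Rebound u = e ρ_c/ρ_m = 1.07 km × 2.74/3.272 = 0.896 km.
Net surface drop = e − u = 1.07 km − 0.896 km = e (ρ_m − ρ_c)/ρ_m = 0.174 km.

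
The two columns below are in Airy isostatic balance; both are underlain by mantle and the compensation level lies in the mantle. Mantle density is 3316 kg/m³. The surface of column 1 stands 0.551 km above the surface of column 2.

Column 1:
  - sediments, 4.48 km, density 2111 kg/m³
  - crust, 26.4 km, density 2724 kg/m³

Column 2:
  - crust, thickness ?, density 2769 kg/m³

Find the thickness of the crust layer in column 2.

Take the compensation level at the base of the deeper column (depth z_c below the surface of column 1) and equate Σ ρ_i t_i down to z_c; mantle fills any gap and the z_c terms cancel.
Column 1: 4.48×2111 + 26.4×2724 + (z_c − 30.88)×3316
Column 2: 0.551×0 + x×2769 + (z_c − 0.551 − 0 − x)×3316
The z_c×3316 term appears on both sides and cancels. Collect the known terms of each column as K = Σ(ρt)_known − 3316 × (depth of known layers): K_1 = 81370.88 − 3316×30.88 = −21027.2; K_2 = 0 − 3316×(0.551 + 0) = −1827.116.
Balance: K_1 = K_2 − x×(3316 − 2769), so x = (K_2 − K_1)/(3316 − 2769) = 19200.1/547 = 35.1 km.

35.1 km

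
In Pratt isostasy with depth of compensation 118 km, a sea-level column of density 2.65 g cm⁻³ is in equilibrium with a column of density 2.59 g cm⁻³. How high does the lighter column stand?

2.73 km

ρ_ref D = ρ (D + h) → h = D (ρ_ref − ρ)/ρ.
h = 118 km × (2.65 − 2.59)/2.59 = 2.73 km.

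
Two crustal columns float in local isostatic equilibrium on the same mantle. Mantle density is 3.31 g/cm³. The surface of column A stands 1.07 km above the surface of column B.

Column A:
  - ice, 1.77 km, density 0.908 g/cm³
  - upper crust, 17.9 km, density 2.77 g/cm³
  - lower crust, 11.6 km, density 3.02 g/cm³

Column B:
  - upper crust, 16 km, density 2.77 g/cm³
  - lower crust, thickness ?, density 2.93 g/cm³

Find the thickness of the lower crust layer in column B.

13.4 km

Take the compensation level at the base of the deeper column (depth z_c below the surface of column A) and equate Σ ρ_i t_i down to z_c; mantle fills any gap and the z_c terms cancel.
Column A: 1.77×0.908 + 17.9×2.77 + 11.6×3.02 + (z_c − 31.27)×3.31
Column B: 1.07×0 + 16×2.77 + x×2.93 + (z_c − 1.07 − 16 − x)×3.31
The z_c×3.31 term appears on both sides and cancels. Collect the known terms of each column as K = Σ(ρt)_known − 3.31 × (depth of known layers): K_A = 86.22216 − 3.31×31.27 = −17.28154; K_B = 44.32 − 3.31×(1.07 + 16) = −12.1817.
Balance: K_A = K_B − x×(3.31 − 2.93), so x = (K_B − K_A)/(3.31 − 2.93) = 5.09984/0.38 = 13.4 km.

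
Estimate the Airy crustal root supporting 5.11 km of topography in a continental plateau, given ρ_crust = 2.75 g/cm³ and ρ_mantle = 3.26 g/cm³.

27.6 km

Isostatic balance requires: the weight of the topography is balanced by the buoyancy of the root, ρ_c h = (ρ_m − ρ_c) r.
r = h · ρ_c / (ρ_m − ρ_c) = 5.11 km × 2.75 / (3.26 − 2.75) = 27.6 km.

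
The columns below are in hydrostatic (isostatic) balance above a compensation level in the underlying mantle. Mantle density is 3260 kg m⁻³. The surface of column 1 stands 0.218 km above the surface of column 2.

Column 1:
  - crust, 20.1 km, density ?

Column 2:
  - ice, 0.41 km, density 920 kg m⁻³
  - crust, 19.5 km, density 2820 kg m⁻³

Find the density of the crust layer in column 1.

2750 kg m⁻³

Take the compensation level at the base of the deeper column (depth z_c below the surface of column 1) and equate Σ ρ_i t_i down to z_c; mantle fills any gap and the z_c terms cancel.
Column 1: 20.1×ρ + (z_c − 20.1)×3260
Column 2: 0.218×0 + 0.41×920 + 19.5×2820 + (z_c − 0.218 − 19.91)×3260
The z_c×3260 term appears on both sides and cancels. Collect the known terms of each column as K = Σ(ρt)_known − 3260 × (depth of known layers): K_1 = 0 − 3260×20.1 = −65526; K_2 = 55367.2 − 3260×(0.218 + 19.91) = −10250.08.
Balance: K_1 + 20.1×ρ = K_2, so ρ = (K_2 − K_1)/20.1 = 55275.9/20.1 = 2750 kg m⁻³.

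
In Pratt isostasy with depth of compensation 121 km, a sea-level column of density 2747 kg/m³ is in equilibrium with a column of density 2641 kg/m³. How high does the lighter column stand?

4.86 km

ρ_ref D = ρ (D + h) → h = D (ρ_ref − ρ)/ρ.
h = 121 km × (2747 − 2641)/2641 = 4.86 km.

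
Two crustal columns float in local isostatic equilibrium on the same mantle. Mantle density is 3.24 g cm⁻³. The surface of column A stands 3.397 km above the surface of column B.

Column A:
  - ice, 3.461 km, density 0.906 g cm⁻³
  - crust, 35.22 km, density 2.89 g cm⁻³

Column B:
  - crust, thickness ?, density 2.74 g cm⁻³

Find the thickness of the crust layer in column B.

Take the compensation level at the base of the deeper column (depth z_c below the surface of column A) and equate Σ ρ_i t_i down to z_c; mantle fills any gap and the z_c terms cancel.
Column A: 3.461×0.906 + 35.22×2.89 + (z_c − 38.681)×3.24
Column B: 3.397×0 + x×2.74 + (z_c − 3.397 − 0 − x)×3.24
The z_c×3.24 term appears on both sides and cancels. Collect the known terms of each column as K = Σ(ρt)_known − 3.24 × (depth of known layers): K_A = 104.921466 − 3.24×38.681 = −20.404974; K_B = 0 − 3.24×(3.397 + 0) = −11.00628.
Balance: K_A = K_B − x×(3.24 − 2.74), so x = (K_B − K_A)/(3.24 − 2.74) = 9.39869/0.5 = 18.8 km.

18.8 km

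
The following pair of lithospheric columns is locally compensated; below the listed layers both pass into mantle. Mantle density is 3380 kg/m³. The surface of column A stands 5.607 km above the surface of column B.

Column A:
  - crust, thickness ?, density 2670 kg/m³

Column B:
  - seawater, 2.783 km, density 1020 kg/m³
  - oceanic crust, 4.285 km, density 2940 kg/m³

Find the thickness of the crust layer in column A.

Take the compensation level at the base of the deeper column (depth z_c below the surface of column A) and equate Σ ρ_i t_i down to z_c; mantle fills any gap and the z_c terms cancel.
Column A: x×2670 + (z_c − 0 − x)×3380
Column B: 5.607×0 + 2.783×1020 + 4.285×2940 + (z_c − 5.607 − 7.068)×3380
The z_c×3380 term appears on both sides and cancels. Collect the known terms of each column as K = Σ(ρt)_known − 3380 × (depth of known layers): K_A = 0 − 3380×0 = 0; K_B = 15436.56 − 3380×(5.607 + 7.068) = −27404.94.
Balance: K_A − x×(3380 − 2670) = K_B, so x = (K_A − K_B)/(3380 − 2670) = 27404.9/710 = 38.6 km.

38.6 km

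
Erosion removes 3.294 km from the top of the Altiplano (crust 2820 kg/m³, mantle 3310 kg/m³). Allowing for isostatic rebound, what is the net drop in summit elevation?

0.488 km

Rebound u = e ρ_c/ρ_m = 3.294 km × 2820/3310 = 2.806 km.
Net surface drop = e − u = 3.294 km − 2.806 km = e (ρ_m − ρ_c)/ρ_m = 0.488 km.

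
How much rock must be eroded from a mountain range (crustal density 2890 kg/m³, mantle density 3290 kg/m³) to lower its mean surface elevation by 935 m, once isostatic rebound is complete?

Net drop Δ = e − u = e − e ρ_c/ρ_m = e (ρ_m − ρ_c)/ρ_m.
e = Δ ρ_m/(ρ_m − ρ_c) = 935 m × 3290/400 = 7690 m.

7690 m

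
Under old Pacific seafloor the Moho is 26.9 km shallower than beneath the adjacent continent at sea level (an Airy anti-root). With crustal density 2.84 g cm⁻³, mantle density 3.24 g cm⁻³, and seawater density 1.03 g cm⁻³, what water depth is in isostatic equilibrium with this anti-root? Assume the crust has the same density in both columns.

Replacing a thickness d of crust by seawater at the top must be balanced by replacing crust with mantle at the base: d (ρ_c − ρ_w) = a (ρ_m − ρ_c).
d = a (ρ_m − ρ_c)/(ρ_c − ρ_w) = 26.9 km × 0.4/1.81 = 5.94 km.

5.94 km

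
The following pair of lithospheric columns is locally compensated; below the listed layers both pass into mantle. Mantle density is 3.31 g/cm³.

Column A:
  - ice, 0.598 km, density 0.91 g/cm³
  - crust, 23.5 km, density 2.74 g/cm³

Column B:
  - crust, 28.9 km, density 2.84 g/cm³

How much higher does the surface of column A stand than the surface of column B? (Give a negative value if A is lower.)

0.377 km

For any compensation level in the mantle, the mantle terms cancel and isostasy reduces to e = (Σt_A − Σt_B) − (Σ(ρt)_A − Σ(ρt)_B) / ρ_m.
Σt_A = 24.098 km; Σt_B = 28.9 km; Σ(ρt)_A = 64.93418; Σ(ρt)_B = 82.076 (in km·g/cm³).
e = (24.098 − 28.9) − (64.93418 − 82.076) / 3.31 = 0.377 km.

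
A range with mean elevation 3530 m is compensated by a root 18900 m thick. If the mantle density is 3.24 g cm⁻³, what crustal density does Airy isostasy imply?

2.73 g cm⁻³

ρ_c h = (ρ_m − ρ_c) r → ρ_c (h + r) = ρ_m r → ρ_c = ρ_m r / (h + r).
ρ_c = 3.24 × 18900 m / (3530 m + 18900 m) = 2.73 g cm⁻³.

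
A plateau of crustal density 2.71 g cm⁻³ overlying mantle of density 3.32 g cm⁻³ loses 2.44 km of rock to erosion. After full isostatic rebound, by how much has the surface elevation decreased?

Rebound u = e ρ_c/ρ_m = 2.44 km × 2.71/3.32 = 1.992 km.
Net surface drop = e − u = 2.44 km − 1.992 km = e (ρ_m − ρ_c)/ρ_m = 0.448 km.

0.448 km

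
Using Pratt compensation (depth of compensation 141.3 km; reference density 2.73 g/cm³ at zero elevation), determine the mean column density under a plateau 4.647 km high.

Pratt balance: ρ_ref D = ρ (D + h).
ρ = ρ_ref D/(D + h) = 2.73 × 141.3 km/(141.3 km + 4.647 km) = 2.64 g/cm³.

2.64 g/cm³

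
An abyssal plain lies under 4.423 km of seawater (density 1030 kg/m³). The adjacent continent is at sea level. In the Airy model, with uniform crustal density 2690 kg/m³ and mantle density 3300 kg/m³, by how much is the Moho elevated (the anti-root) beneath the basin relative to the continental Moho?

12 km

Balancing pressure at the compensation depth: replacing crust with seawater at the top is compensated by replacing crust with mantle at the base: d (ρ_c − ρ_w) = a (ρ_m − ρ_c).
a = d (ρ_c − ρ_w)/(ρ_m − ρ_c) = 4.423 km × 1660/610 = 12 km.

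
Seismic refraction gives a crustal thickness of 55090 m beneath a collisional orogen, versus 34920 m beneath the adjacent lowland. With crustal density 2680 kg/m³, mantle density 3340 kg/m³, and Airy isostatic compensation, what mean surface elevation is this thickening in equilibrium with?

3990 m

Excess crust Δ = 55090 m − 34920 m = 20170 m, split between elevation h and root r with h + r = Δ.
Airy balance ρ_c h = (ρ_m − ρ_c) r gives r = h ρ_c/(ρ_m − ρ_c), so h (1 + ρ_c/(ρ_m − ρ_c)) = Δ, i.e. h = Δ (ρ_m − ρ_c)/ρ_m.
h = 20170 m × 660/3340 = 3990 m.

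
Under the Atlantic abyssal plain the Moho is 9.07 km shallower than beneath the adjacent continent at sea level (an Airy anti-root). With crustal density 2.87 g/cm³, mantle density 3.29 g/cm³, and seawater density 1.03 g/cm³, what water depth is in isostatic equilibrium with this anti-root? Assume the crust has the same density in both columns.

Replacing a thickness d of crust by seawater at the top must be balanced by replacing crust with mantle at the base: d (ρ_c − ρ_w) = a (ρ_m − ρ_c).
d = a (ρ_m − ρ_c)/(ρ_c − ρ_w) = 9.07 km × 0.42/1.84 = 2.07 km.

2.07 km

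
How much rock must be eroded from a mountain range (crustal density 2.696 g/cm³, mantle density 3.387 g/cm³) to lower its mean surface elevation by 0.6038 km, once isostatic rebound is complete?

2.96 km

Net drop Δ = e − u = e − e ρ_c/ρ_m = e (ρ_m − ρ_c)/ρ_m.
e = Δ ρ_m/(ρ_m − ρ_c) = 0.6038 km × 3.387/0.691 = 2.96 km.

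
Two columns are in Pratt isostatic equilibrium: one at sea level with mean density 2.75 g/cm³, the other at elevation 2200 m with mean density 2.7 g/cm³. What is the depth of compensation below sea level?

119000 m

ρ_ref D = ρ (D + h) → D (ρ_ref − ρ) = ρ h.
D = ρ h/(ρ_ref − ρ) = 2.7 × 2200 m/(2.75 − 2.7) = 119000 m.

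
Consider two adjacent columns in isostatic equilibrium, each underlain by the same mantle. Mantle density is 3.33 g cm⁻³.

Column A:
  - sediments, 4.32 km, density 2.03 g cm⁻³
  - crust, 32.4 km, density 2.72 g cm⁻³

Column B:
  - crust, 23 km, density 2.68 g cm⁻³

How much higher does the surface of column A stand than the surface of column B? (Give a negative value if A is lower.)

3.13 km

For any compensation level in the mantle, the mantle terms cancel and isostasy reduces to e = (Σt_A − Σt_B) − (Σ(ρt)_A − Σ(ρt)_B) / ρ_m.
Σt_A = 36.72 km; Σt_B = 23 km; Σ(ρt)_A = 96.8976; Σ(ρt)_B = 61.64 (in km·g cm⁻³).
e = (36.72 − 23) − (96.8976 − 61.64) / 3.33 = 3.13 km.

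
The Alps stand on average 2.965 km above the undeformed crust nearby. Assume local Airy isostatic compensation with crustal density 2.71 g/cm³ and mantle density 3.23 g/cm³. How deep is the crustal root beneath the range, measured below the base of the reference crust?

15.5 km

Equating mass per unit area of the two columns: the weight of the topography is balanced by the buoyancy of the root, ρ_c h = (ρ_m − ρ_c) r.
r = h · ρ_c / (ρ_m − ρ_c) = 2.965 km × 2.71 / (3.23 − 2.71) = 15.5 km.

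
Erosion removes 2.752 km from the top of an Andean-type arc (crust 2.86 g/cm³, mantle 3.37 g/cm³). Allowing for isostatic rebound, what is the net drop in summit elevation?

0.416 km

Rebound u = e ρ_c/ρ_m = 2.752 km × 2.86/3.37 = 2.336 km.
Net surface drop = e − u = 2.752 km − 2.336 km = e (ρ_m − ρ_c)/ρ_m = 0.416 km.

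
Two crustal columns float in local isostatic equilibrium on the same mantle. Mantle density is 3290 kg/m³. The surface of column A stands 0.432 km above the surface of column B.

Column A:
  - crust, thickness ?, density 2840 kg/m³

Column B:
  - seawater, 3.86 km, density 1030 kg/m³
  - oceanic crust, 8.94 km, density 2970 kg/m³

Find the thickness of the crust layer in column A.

28.9 km

Take the compensation level at the base of the deeper column (depth z_c below the surface of column A) and equate Σ ρ_i t_i down to z_c; mantle fills any gap and the z_c terms cancel.
Column A: x×2840 + (z_c − 0 − x)×3290
Column B: 0.432×0 + 3.86×1030 + 8.94×2970 + (z_c − 0.432 − 12.8)×3290
The z_c×3290 term appears on both sides and cancels. Collect the known terms of each column as K = Σ(ρt)_known − 3290 × (depth of known layers): K_A = 0 − 3290×0 = 0; K_B = 30527.6 − 3290×(0.432 + 12.8) = −13005.68.
Balance: K_A − x×(3290 − 2840) = K_B, so x = (K_A − K_B)/(3290 − 2840) = 13005.7/450 = 28.9 km.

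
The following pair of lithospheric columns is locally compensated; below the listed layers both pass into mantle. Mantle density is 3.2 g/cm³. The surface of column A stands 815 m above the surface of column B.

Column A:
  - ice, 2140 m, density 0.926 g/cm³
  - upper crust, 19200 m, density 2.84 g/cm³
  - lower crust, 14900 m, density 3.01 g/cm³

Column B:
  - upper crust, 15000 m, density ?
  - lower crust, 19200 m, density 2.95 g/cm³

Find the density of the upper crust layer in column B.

Take the compensation level at the base of the deeper column (depth z_c below the surface of column A) and equate Σ ρ_i t_i down to z_c; mantle fills any gap and the z_c terms cancel.
Column A: 2140×0.926 + 19200×2.84 + 14900×3.01 + (z_c − 36240)×3.2
Column B: 815×0 + 15000×ρ + 19200×2.95 + (z_c − 815 − 34200)×3.2
The z_c×3.2 term appears on both sides and cancels. Collect the known terms of each column as K = Σ(ρt)_known − 3.2 × (depth of known layers): K_A = 101358.64 − 3.2×36240 = −14609.36; K_B = 56640 − 3.2×(815 + 34200) = −55408.
Balance: K_A = K_B + 15000×ρ, so ρ = (K_A − K_B)/15000 = 40798.6/15000 = 2.72 g/cm³.

2.72 g/cm³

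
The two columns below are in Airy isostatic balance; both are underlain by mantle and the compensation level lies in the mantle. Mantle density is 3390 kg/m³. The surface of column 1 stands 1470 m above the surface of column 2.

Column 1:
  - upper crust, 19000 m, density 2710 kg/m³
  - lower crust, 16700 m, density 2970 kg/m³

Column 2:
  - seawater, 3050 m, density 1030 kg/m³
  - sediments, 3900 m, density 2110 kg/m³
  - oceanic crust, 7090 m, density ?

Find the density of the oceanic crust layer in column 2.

3000 kg/m³

Take the compensation level at the base of the deeper column (depth z_c below the surface of column 1) and equate Σ ρ_i t_i down to z_c; mantle fills any gap and the z_c terms cancel.
Column 1: 19000×2710 + 16700×2970 + (z_c − 35700)×3390
Column 2: 1470×0 + 3050×1030 + 3900×2110 + 7090×ρ + (z_c − 1470 − 14040)×3390
The z_c×3390 term appears on both sides and cancels. Collect the known terms of each column as K = Σ(ρt)_known − 3390 × (depth of known layers): K_1 = 101089000 − 3390×35700 = −19934000; K_2 = 11370500 − 3390×(1470 + 14040) = −41208400.
Balance: K_1 = K_2 + 7090×ρ, so ρ = (K_1 − K_2)/7090 = 21274400/7090 = 3000 kg/m³.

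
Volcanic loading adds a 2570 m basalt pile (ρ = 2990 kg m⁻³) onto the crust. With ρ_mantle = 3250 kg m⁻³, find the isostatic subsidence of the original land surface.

Subaerial loading: s = t ρ_load / ρ_m.
s = 2570 m × 2990/3250 = 2360 m.

2360 m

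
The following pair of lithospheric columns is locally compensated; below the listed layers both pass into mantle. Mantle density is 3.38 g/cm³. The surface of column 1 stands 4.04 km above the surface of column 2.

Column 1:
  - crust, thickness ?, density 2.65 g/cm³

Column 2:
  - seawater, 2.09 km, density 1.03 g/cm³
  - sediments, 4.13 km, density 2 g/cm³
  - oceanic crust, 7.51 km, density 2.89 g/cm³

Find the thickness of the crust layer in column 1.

38.3 km

Take the compensation level at the base of the deeper column (depth z_c below the surface of column 1) and equate Σ ρ_i t_i down to z_c; mantle fills any gap and the z_c terms cancel.
Column 1: x×2.65 + (z_c − 0 − x)×3.38
Column 2: 4.04×0 + 2.09×1.03 + 4.13×2 + 7.51×2.89 + (z_c − 4.04 − 13.73)×3.38
The z_c×3.38 term appears on both sides and cancels. Collect the known terms of each column as K = Σ(ρt)_known − 3.38 × (depth of known layers): K_1 = 0 − 3.38×0 = 0; K_2 = 32.1166 − 3.38×(4.04 + 13.73) = −27.946.
Balance: K_1 − x×(3.38 − 2.65) = K_2, so x = (K_1 − K_2)/(3.38 − 2.65) = 27.946/0.73 = 38.3 km.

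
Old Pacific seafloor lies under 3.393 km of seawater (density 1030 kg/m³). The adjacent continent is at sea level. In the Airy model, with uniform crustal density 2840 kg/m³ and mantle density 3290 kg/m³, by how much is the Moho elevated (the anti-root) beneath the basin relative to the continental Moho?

13.6 km

Balancing pressure at the compensation depth: replacing crust with seawater at the top is compensated by replacing crust with mantle at the base: d (ρ_c − ρ_w) = a (ρ_m − ρ_c).
a = d (ρ_c − ρ_w)/(ρ_m − ρ_c) = 3.393 km × 1810/450 = 13.6 km.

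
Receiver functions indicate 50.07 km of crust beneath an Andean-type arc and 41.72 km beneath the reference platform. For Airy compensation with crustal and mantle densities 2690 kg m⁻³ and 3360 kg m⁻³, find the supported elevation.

1.67 km

Excess crust Δ = 50.07 km − 41.72 km = 8.35 km, split between elevation h and root r with h + r = Δ.
Airy balance ρ_c h = (ρ_m − ρ_c) r gives r = h ρ_c/(ρ_m − ρ_c), so h (1 + ρ_c/(ρ_m − ρ_c)) = Δ, i.e. h = Δ (ρ_m − ρ_c)/ρ_m.
h = 8.35 km × 670/3360 = 1.67 km.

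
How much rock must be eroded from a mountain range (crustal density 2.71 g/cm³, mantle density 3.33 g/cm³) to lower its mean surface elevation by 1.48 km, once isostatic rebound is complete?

Net drop Δ = e − u = e − e ρ_c/ρ_m = e (ρ_m − ρ_c)/ρ_m.
e = Δ ρ_m/(ρ_m − ρ_c) = 1.48 km × 3.33/0.62 = 7.95 km.

7.95 km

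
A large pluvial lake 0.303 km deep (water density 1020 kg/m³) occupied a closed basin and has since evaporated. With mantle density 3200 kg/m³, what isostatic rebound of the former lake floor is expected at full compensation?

u = d ρ_w/ρ_m = 0.303 km × 1020/3200 = 0.0966 km.

0.0966 km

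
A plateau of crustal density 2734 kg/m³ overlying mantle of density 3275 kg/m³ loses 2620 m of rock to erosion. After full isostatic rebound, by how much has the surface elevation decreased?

433 m

Rebound u = e ρ_c/ρ_m = 2620 m × 2734/3275 = 2187 m.
Net surface drop = e − u = 2620 m − 2187 m = e (ρ_m − ρ_c)/ρ_m = 433 m.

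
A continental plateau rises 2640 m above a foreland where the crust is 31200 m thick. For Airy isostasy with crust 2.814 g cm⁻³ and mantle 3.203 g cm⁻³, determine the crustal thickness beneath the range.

Root depth r = h ρ_c / (ρ_m − ρ_c) = 2640 m × 2.814 / 0.389 = 19100 m.
Total thickness = T + h + r = 31200 m + 2640 m + 19100 m = 52900 m.

52900 m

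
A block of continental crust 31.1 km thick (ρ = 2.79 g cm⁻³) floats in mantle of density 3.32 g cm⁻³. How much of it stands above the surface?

Floating equilibrium: submerged depth d = t ρ_obj/ρ_fluid = 31.1 km × 2.79/3.32 = 26.14 km.
Freeboard = t − d = 31.1 km − 26.14 km = 4.96 km.

4.96 km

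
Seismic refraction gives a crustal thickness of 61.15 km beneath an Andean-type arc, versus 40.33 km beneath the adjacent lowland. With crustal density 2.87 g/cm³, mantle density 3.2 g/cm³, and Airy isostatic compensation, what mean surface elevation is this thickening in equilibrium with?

2.15 km

Excess crust Δ = 61.15 km − 40.33 km = 20.82 km, split between elevation h and root r with h + r = Δ.
Airy balance ρ_c h = (ρ_m − ρ_c) r gives r = h ρ_c/(ρ_m − ρ_c), so h (1 + ρ_c/(ρ_m − ρ_c)) = Δ, i.e. h = Δ (ρ_m − ρ_c)/ρ_m.
h = 20.82 km × 0.33/3.2 = 2.15 km.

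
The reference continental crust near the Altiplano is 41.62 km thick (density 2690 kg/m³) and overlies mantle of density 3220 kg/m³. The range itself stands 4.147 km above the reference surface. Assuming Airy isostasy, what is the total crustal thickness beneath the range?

66.8 km

Root depth r = h ρ_c / (ρ_m − ρ_c) = 4.147 km × 2690 / 530 = 21.05 km.
Total thickness = T + h + r = 41.62 km + 4.147 km + 21.05 km = 66.8 km.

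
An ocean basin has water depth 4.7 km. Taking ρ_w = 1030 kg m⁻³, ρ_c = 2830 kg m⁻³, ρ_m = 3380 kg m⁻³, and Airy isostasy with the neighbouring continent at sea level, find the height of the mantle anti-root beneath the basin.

Balancing pressure at the compensation depth: replacing crust with seawater at the top is compensated by replacing crust with mantle at the base: d (ρ_c − ρ_w) = a (ρ_m − ρ_c).
a = d (ρ_c − ρ_w)/(ρ_m − ρ_c) = 4.7 km × 1800/550 = 15.4 km.

15.4 km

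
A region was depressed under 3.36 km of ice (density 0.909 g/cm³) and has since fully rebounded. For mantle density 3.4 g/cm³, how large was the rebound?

Removing the load lets mantle flow back in; uplift u satisfies ρ_ice t = ρ_m u.
u = t ρ_ice/ρ_m = 3.36 km × 0.909/3.4 = 0.898 km.

0.898 km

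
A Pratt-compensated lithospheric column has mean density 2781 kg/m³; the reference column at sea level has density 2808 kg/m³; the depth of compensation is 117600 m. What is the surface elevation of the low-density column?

ρ_ref D = ρ (D + h) → h = D (ρ_ref − ρ)/ρ.
h = 117600 m × (2808 − 2781)/2781 = 1140 m.

1140 m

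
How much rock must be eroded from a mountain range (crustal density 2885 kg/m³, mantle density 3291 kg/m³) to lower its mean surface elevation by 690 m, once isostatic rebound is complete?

Net drop Δ = e − u = e − e ρ_c/ρ_m = e (ρ_m − ρ_c)/ρ_m.
e = Δ ρ_m/(ρ_m − ρ_c) = 690 m × 3291/406 = 5590 m.

5590 m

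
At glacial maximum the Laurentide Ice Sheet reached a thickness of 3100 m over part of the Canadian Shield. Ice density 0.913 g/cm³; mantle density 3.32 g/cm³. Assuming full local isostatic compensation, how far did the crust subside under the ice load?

Equating mass per unit area of the two columns: the ice load ρ_ice t is balanced by mantle displaced below, ρ_m s.
s = t ρ_ice / ρ_m = 3100 m × 0.913/3.32 = 852 m.

852 m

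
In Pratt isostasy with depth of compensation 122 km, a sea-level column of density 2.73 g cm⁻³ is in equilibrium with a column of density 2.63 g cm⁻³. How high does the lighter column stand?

4.64 km

ρ_ref D = ρ (D + h) → h = D (ρ_ref − ρ)/ρ.
h = 122 km × (2.73 − 2.63)/2.63 = 4.64 km.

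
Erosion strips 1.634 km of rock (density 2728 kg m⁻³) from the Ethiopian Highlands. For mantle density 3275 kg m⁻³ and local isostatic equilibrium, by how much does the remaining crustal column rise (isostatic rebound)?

Unloading: uplift u = e ρ_c/ρ_m = 1.634 km × 2728/3275 = 1.36 km.

1.36 km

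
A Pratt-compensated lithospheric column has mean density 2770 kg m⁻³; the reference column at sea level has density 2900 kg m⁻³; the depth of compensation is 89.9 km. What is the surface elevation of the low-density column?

4.22 km

ρ_ref D = ρ (D + h) → h = D (ρ_ref − ρ)/ρ.
h = 89.9 km × (2900 − 2770)/2770 = 4.22 km.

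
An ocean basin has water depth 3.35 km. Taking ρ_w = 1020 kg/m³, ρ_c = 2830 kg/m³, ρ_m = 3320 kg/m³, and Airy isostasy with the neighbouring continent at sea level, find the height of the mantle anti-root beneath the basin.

For local isostatic compensation: replacing crust with seawater at the top is compensated by replacing crust with mantle at the base: d (ρ_c − ρ_w) = a (ρ_m − ρ_c).
a = d (ρ_c − ρ_w)/(ρ_m − ρ_c) = 3.35 km × 1810/490 = 12.4 km.

12.4 km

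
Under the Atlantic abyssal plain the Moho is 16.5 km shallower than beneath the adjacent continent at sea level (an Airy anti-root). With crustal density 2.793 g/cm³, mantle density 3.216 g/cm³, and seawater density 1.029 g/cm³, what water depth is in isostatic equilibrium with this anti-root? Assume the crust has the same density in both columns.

Replacing a thickness d of crust by seawater at the top must be balanced by replacing crust with mantle at the base: d (ρ_c − ρ_w) = a (ρ_m − ρ_c).
d = a (ρ_m − ρ_c)/(ρ_c − ρ_w) = 16.5 km × 0.423/1.764 = 3.96 km.

3.96 km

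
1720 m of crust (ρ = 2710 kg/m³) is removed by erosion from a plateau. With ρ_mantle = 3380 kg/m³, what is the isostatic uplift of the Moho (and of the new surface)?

1380 m

Unloading: uplift u = e ρ_c/ρ_m = 1720 m × 2710/3380 = 1380 m.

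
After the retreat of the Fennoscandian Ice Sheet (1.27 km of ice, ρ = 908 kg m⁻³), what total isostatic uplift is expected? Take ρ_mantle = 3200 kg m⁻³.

Removing the load lets mantle flow back in; uplift u satisfies ρ_ice t = ρ_m u.
u = t ρ_ice/ρ_m = 1.27 km × 908/3200 = 0.36 km.

0.36 km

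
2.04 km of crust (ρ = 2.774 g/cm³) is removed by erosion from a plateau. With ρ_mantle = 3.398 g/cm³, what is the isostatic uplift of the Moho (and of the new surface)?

Unloading: uplift u = e ρ_c/ρ_m = 2.04 km × 2.774/3.398 = 1.67 km.

1.67 km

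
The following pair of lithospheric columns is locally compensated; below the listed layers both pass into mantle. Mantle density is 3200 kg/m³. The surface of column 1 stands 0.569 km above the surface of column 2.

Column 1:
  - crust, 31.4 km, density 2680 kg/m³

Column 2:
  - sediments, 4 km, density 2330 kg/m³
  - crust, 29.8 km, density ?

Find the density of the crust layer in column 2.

Take the compensation level at the base of the deeper column (depth z_c below the surface of column 1) and equate Σ ρ_i t_i down to z_c; mantle fills any gap and the z_c terms cancel.
Column 1: 31.4×2680 + (z_c − 31.4)×3200
Column 2: 0.569×0 + 4×2330 + 29.8×ρ + (z_c − 0.569 − 33.8)×3200
The z_c×3200 term appears on both sides and cancels. Collect the known terms of each column as K = Σ(ρt)_known − 3200 × (depth of known layers): K_1 = 84152 − 3200×31.4 = −16328; K_2 = 9320 − 3200×(0.569 + 33.8) = −100660.8.
Balance: K_1 = K_2 + 29.8×ρ, so ρ = (K_1 − K_2)/29.8 = 84332.8/29.8 = 2830 kg/m³.

2830 kg/m³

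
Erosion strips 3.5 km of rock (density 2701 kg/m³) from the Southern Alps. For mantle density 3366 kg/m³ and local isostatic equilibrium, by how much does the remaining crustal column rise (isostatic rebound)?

Unloading: uplift u = e ρ_c/ρ_m = 3.5 km × 2701/3366 = 2.81 km.

2.81 km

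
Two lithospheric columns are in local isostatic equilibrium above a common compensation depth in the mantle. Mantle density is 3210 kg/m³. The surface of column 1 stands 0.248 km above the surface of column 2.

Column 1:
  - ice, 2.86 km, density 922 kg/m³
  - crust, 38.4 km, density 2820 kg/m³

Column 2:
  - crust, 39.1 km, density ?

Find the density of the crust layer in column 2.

Take the compensation level at the base of the deeper column (depth z_c below the surface of column 1) and equate Σ ρ_i t_i down to z_c; mantle fills any gap and the z_c terms cancel.
Column 1: 2.86×922 + 38.4×2820 + (z_c − 41.26)×3210
Column 2: 0.248×0 + 39.1×ρ + (z_c − 0.248 − 39.1)×3210
The z_c×3210 term appears on both sides and cancels. Collect the known terms of each column as K = Σ(ρt)_known − 3210 × (depth of known layers): K_1 = 110924.92 − 3210×41.26 = −21519.68; K_2 = 0 − 3210×(0.248 + 39.1) = −126307.08.
Balance: K_1 = K_2 + 39.1×ρ, so ρ = (K_1 − K_2)/39.1 = 104787/39.1 = 2680 kg/m³.

2680 kg/m³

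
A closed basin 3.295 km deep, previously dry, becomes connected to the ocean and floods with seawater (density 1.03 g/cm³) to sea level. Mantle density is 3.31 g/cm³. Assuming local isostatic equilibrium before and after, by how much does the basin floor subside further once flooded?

After flooding the water column is d + s deep. Its weight must equal the weight of mantle displaced by the extra subsidence s: (d + s) ρ_w = s ρ_m.
s = d ρ_w / (ρ_m − ρ_w) = 3.295 km × 1.03/(3.31 − 1.03) = 1.49 km.

1.49 km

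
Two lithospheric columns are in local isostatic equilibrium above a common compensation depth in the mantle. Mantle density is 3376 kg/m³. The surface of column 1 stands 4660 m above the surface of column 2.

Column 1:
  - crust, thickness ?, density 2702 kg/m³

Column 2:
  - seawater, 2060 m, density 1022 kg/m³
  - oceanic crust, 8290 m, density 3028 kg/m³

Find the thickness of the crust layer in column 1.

34800 m

Take the compensation level at the base of the deeper column (depth z_c below the surface of column 1) and equate Σ ρ_i t_i down to z_c; mantle fills any gap and the z_c terms cancel.
Column 1: x×2702 + (z_c − 0 − x)×3376
Column 2: 4660×0 + 2060×1022 + 8290×3028 + (z_c − 4660 − 10350)×3376
The z_c×3376 term appears on both sides and cancels. Collect the known terms of each column as K = Σ(ρt)_known − 3376 × (depth of known layers): K_1 = 0 − 3376×0 = 0; K_2 = 27207440 − 3376×(4660 + 10350) = −23466320.
Balance: K_1 − x×(3376 − 2702) = K_2, so x = (K_1 − K_2)/(3376 − 2702) = 23466300/674 = 34800 m.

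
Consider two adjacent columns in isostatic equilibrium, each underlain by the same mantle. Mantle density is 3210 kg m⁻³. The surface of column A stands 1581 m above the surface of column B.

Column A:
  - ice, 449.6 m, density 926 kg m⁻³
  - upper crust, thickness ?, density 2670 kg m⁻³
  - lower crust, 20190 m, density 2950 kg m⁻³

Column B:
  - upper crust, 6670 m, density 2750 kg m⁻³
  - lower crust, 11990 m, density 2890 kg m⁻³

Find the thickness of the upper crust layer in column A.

10600 m

Take the compensation level at the base of the deeper column (depth z_c below the surface of column A) and equate Σ ρ_i t_i down to z_c; mantle fills any gap and the z_c terms cancel.
Column A: 449.6×926 + x×2670 + 20190×2950 + (z_c − 20639.6 − x)×3210
Column B: 1581×0 + 6670×2750 + 11990×2890 + (z_c − 1581 − 18660)×3210
The z_c×3210 term appears on both sides and cancels. Collect the known terms of each column as K = Σ(ρt)_known − 3210 × (depth of known layers): K_A = 59976829.6 − 3210×20639.6 = −6276286.4; K_B = 52993600 − 3210×(1581 + 18660) = −11980010.
Balance: K_A − x×(3210 − 2670) = K_B, so x = (K_A − K_B)/(3210 − 2670) = 5703720/540 = 10600 m.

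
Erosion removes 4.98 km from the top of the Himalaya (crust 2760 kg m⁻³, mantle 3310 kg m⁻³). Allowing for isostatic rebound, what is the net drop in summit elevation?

Rebound u = e ρ_c/ρ_m = 4.98 km × 2760/3310 = 4.153 km.
Net surface drop = e − u = 4.98 km − 4.153 km = e (ρ_m − ρ_c)/ρ_m = 0.827 km.

0.827 km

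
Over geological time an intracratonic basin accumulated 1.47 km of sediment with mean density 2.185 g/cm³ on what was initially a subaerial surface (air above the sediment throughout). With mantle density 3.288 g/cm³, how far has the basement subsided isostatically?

Subaerial load: s = t ρ_sed / ρ_m = 1.47 km × 2.185/3.288 = 0.977 km.

0.977 km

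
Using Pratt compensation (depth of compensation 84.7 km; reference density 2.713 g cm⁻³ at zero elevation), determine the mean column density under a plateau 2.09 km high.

2.65 g cm⁻³

Pratt balance: ρ_ref D = ρ (D + h).
ρ = ρ_ref D/(D + h) = 2.713 × 84.7 km/(84.7 km + 2.09 km) = 2.65 g cm⁻³.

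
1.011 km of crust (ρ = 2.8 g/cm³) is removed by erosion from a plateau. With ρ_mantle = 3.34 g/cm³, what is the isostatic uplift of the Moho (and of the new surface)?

0.848 km

Unloading: uplift u = e ρ_c/ρ_m = 1.011 km × 2.8/3.34 = 0.848 km.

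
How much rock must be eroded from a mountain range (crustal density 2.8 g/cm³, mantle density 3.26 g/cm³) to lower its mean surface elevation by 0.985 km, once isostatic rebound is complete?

6.98 km

Net drop Δ = e − u = e − e ρ_c/ρ_m = e (ρ_m − ρ_c)/ρ_m.
e = Δ ρ_m/(ρ_m − ρ_c) = 0.985 km × 3.26/0.46 = 6.98 km.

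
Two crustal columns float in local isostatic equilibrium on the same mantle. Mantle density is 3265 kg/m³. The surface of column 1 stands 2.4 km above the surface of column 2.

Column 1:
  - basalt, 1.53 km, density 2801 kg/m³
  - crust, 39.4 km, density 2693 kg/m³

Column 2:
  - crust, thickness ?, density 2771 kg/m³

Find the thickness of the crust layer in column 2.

31.2 km

Take the compensation level at the base of the deeper column (depth z_c below the surface of column 1) and equate Σ ρ_i t_i down to z_c; mantle fills any gap and the z_c terms cancel.
Column 1: 1.53×2801 + 39.4×2693 + (z_c − 40.93)×3265
Column 2: 2.4×0 + x×2771 + (z_c − 2.4 − 0 − x)×3265
The z_c×3265 term appears on both sides and cancels. Collect the known terms of each column as K = Σ(ρt)_known − 3265 × (depth of known layers): K_1 = 110389.73 − 3265×40.93 = −23246.72; K_2 = 0 − 3265×(2.4 + 0) = −7836.
Balance: K_1 = K_2 − x×(3265 − 2771), so x = (K_2 − K_1)/(3265 − 2771) = 15410.7/494 = 31.2 km.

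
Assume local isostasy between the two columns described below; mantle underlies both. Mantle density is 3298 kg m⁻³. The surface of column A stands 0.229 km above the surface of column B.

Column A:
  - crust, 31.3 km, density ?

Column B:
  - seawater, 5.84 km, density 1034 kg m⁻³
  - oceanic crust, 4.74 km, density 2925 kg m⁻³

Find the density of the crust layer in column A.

2790 kg m⁻³

Take the compensation level at the base of the deeper column (depth z_c below the surface of column A) and equate Σ ρ_i t_i down to z_c; mantle fills any gap and the z_c terms cancel.
Column A: 31.3×ρ + (z_c − 31.3)×3298
Column B: 0.229×0 + 5.84×1034 + 4.74×2925 + (z_c − 0.229 − 10.58)×3298
The z_c×3298 term appears on both sides and cancels. Collect the known terms of each column as K = Σ(ρt)_known − 3298 × (depth of known layers): K_A = 0 − 3298×31.3 = −103227.4; K_B = 19903.06 − 3298×(0.229 + 10.58) = −15745.022.
Balance: K_A + 31.3×ρ = K_B, so ρ = (K_B − K_A)/31.3 = 87482.4/31.3 = 2790 kg m⁻³.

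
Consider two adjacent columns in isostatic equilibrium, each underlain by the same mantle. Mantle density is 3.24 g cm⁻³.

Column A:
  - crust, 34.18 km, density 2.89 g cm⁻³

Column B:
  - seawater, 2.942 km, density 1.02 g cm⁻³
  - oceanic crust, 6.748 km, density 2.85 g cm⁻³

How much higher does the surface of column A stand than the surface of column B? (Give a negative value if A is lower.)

0.864 km

For any compensation level in the mantle, the mantle terms cancel and isostasy reduces to e = (Σt_A − Σt_B) − (Σ(ρt)_A − Σ(ρt)_B) / ρ_m.
Σt_A = 34.18 km; Σt_B = 9.69 km; Σ(ρt)_A = 98.7802; Σ(ρt)_B = 22.23264 (in km·g cm⁻³).
e = (34.18 − 9.69) − (98.7802 − 22.23264) / 3.24 = 0.864 km.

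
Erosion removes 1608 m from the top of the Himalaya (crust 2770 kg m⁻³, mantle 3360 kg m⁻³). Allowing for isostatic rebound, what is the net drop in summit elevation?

Rebound u = e ρ_c/ρ_m = 1608 m × 2770/3360 = 1326 m.
Net surface drop = e − u = 1608 m − 1326 m = e (ρ_m − ρ_c)/ρ_m = 282 m.

282 m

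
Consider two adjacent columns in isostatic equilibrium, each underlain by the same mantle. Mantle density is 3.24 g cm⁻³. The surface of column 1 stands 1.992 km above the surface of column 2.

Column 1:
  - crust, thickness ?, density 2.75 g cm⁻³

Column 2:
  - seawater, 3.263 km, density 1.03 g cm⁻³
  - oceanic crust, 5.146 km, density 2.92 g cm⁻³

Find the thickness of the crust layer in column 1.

Take the compensation level at the base of the deeper column (depth z_c below the surface of column 1) and equate Σ ρ_i t_i down to z_c; mantle fills any gap and the z_c terms cancel.
Column 1: x×2.75 + (z_c − 0 − x)×3.24
Column 2: 1.992×0 + 3.263×1.03 + 5.146×2.92 + (z_c − 1.992 − 8.409)×3.24
The z_c×3.24 term appears on both sides and cancels. Collect the known terms of each column as K = Σ(ρt)_known − 3.24 × (depth of known layers): K_1 = 0 − 3.24×0 = 0; K_2 = 18.38721 − 3.24×(1.992 + 8.409) = −15.31203.
Balance: K_1 − x×(3.24 − 2.75) = K_2, so x = (K_1 − K_2)/(3.24 − 2.75) = 15.312/0.49 = 31.2 km.

31.2 km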